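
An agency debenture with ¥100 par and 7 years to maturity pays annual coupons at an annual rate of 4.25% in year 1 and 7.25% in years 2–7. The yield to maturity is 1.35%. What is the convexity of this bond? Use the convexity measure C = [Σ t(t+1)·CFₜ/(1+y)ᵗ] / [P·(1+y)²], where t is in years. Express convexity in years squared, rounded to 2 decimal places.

With y = 0.0135:
  t   CF        PV=CF/(1+0.0135)^t    t·PV        t(t+1)·PV
  1         4.25         4.1934         4.1934           8.3868
  2         7.25         7.0581        14.1163          42.3489
  3         7.25         6.9641        20.8924          83.5695
  4         7.25         6.8714        27.4855         137.4273
  5         7.25         6.7798        33.8992         203.3951
  6         7.25         6.6895        40.1372         280.9602
  7       107.25        97.6407       683.4851       5,467.8810
  Σ                    136.1971       824.2090       6,223.9688
P = 136.1971.
Convexity = Σ t(t+1)·PV / [P·(1+y)²] = 6,223.9688 / (136.1971 × 1.027182) = 44.48893.

44.49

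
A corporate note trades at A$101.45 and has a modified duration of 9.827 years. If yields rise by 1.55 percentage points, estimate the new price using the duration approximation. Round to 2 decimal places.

Duration approximation: ΔP/P ≈ -D_mod · Δy = -9.827 × (+0.0155) = -0.1523185.
New price ≈ 101.45 × (1 - 0.1523185) = 85.997288175.

A$86.00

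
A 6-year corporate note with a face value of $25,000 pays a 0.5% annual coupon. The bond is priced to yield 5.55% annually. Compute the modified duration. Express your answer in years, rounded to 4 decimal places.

Periodic yield y = 0.0555. First find Macaulay duration:
  t   CF        PV=CF/(1+0.0555)^t    t·PV
  1       125.00       118.4273       118.4273
  2       125.00       112.2002       224.4004
  3       125.00       106.3005       318.9015
  4       125.00       100.7110       402.8441
  5       125.00        95.4155       477.0774
  6    25,125.00    18,170.0718   109,020.4311
  Σ                 18,703.1263   110,562.0817
P = 18,703.1263; Macaulay duration = 110,562.0817 / 18,703.1263 = 5.91142 years.
Modified duration = D_Mac / (1 + y) = 5.91142 / 1.0555 = 5.60059 years.

5.6006 years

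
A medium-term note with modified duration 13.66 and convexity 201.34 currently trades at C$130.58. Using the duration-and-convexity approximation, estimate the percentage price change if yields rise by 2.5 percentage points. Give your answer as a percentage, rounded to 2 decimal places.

-27.86%

Duration effect: -D_mod·Δy = -13.66 × (+0.025) = -0.341500
Convexity effect: ½·C·(Δy)² = 0.5 × 201.34 × (0.025)² = +0.06291875
ΔP/P ≈ -0.341500 + 0.06291875 = -0.27858125
= -27.858125%.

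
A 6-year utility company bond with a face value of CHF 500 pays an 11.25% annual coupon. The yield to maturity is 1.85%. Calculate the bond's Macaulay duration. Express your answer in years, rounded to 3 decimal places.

Periodic yield y = 0.0185. Discount each cash flow and weight by its year:
  t   CF        PV=CF/(1+0.0185)^t    t·PV
  1        56.25        55.2283        55.2283
  2        56.25        54.2251       108.4502
  3        56.25        53.2402       159.7205
  4        56.25        52.2731       209.0925
  5        56.25        51.3236       256.6181
  6       556.25       498.3148     2,989.8891
  Σ                    764.6051     3,778.9987
Price P = Σ PV = 764.6051.
Macaulay duration = Σ(t·PV) / P = 3,778.9987 / 764.6051 = 4.94242 years.

4.942 years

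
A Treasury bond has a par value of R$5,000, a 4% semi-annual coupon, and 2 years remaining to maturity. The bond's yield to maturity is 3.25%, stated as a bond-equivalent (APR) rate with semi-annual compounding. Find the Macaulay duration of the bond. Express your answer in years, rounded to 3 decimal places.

1.942 years

Periodic yield y = 0.01625. Discount each cash flow and weight by its period:
  t   CF        PV=CF/(1+0.01625)^t    t·PV
  1       100.00        98.4010        98.4010
  2       100.00        96.8275       193.6551
  3       100.00        95.2792       285.8377
  4     5,100.00     4,781.5416    19,126.1665
  Σ                  5,072.0494    19,704.0603
Price P = Σ PV = 5,072.0494.
Macaulay duration = Σ(t·PV) / P = 19,704.0603 / 5,072.0494 = 3.88483 half-year periods.
In years: 3.88483 / 2 = 1.94242 years.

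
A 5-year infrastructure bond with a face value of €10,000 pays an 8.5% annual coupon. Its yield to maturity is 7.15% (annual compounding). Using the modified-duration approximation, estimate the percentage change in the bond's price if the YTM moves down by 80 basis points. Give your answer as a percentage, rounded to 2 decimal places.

+3.21%

Periodic yield y = 0.0715. Modified duration first:
  t   CF        PV=CF/(1+0.0715)^t    t·PV
  1       850.00       793.2804       793.2804
  2       850.00       740.3457     1,480.6915
  3       850.00       690.9433     2,072.8299
  4       850.00       644.8374     2,579.3496
  5    10,850.00     7,681.9037    38,409.5187
  Σ                 10,551.3106    45,335.6701
P = 10,551.3106; D_Mac = 4.29669 yrs; D_mod = 4.29669/(1+0.0715) = 4.00997 yrs.
ΔP/P ≈ -D_mod · Δy = -4.00997 × (-0.008) = +0.032080 = +3.2080%.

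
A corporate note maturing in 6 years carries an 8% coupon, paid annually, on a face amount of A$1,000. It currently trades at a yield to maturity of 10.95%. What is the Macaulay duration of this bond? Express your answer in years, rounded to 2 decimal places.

4.92 years

Periodic yield y = 0.1095. Discount each cash flow and weight by its year:
  t   CF        PV=CF/(1+0.1095)^t    t·PV
  1        80.00        72.1046        72.1046
  2        80.00        64.9883       129.9767
  3        80.00        58.5744       175.7233
  4        80.00        52.7935       211.1741
  5        80.00        47.5832       237.9159
  6     1,080.00       578.9751     3,473.8508
  Σ                    875.0192     4,300.7454
Price P = Σ PV = 875.0192.
Macaulay duration = Σ(t·PV) / P = 4,300.7454 / 875.0192 = 4.91503 years.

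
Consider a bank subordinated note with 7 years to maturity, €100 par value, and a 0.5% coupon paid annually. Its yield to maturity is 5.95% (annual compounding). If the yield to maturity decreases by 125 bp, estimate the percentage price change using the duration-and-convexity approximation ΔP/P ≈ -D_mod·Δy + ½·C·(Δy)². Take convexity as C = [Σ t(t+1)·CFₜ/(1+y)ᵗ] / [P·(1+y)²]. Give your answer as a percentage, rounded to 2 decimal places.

With y = 0.0595:
  t   CF        PV=CF/(1+0.0595)^t    t·PV        t(t+1)·PV
  1         0.50         0.4719         0.4719           0.9438
  2         0.50         0.4454         0.8908           2.6725
  3         0.50         0.4204         1.2612           5.0449
  4         0.50         0.3968         1.5872           7.9359
  5         0.50         0.3745         1.8726          11.2353
  6         0.50         0.3535         2.1209          14.8461
  7       100.50        67.0593       469.4154       3,755.3236
  Σ                     69.5219       477.6200       3,798.0021
P = 69.5219; D_Mac = 6.87007 yrs; D_mod = 6.48425 yrs; C = 48.66669.
Duration effect: -6.48425 × (-0.0125) = +0.081053
Convexity effect: 0.5 × 48.66669 × (-0.0125)² = +0.0038021
ΔP/P ≈ +0.081053 + 0.0038021 = +0.084855 = +8.4855%.

+8.49%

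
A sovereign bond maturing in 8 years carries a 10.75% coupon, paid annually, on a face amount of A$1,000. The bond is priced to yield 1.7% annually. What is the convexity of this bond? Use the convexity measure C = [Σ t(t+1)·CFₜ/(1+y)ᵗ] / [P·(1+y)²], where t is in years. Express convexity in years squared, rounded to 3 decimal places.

49.826

With y = 0.017:
  t   CF        PV=CF/(1+0.017)^t    t·PV        t(t+1)·PV
  1       107.50       105.7030       105.7030         211.4061
  2       107.50       103.9361       207.8723         623.6168
  3       107.50       102.1988       306.5963       1,226.3851
  4       107.50       100.4904       401.9617       2,009.8084
  5       107.50        98.8106       494.0532       2,964.3191
  6       107.50        97.1589       582.9536       4,080.6753
  7       107.50        95.5348       668.7439       5,349.9512
  8     1,107.50       967.7788     7,742.2305      69,680.0748
  Σ                  1,671.6116    10,510.1145      86,146.2367
P = 1,671.6116.
Convexity = Σ t(t+1)·PV / [P·(1+y)²] = 86,146.2367 / (1,671.6116 × 1.034289) = 49.82635.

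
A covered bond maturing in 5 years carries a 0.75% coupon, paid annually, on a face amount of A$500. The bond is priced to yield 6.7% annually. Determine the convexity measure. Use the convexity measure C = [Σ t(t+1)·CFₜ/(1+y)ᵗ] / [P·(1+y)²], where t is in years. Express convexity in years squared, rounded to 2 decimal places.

With y = 0.067:
  t   CF        PV=CF/(1+0.067)^t    t·PV        t(t+1)·PV
  1         3.75         3.5145         3.5145           7.0291
  2         3.75         3.2938         6.5877          19.7630
  3         3.75         3.0870         9.2610          37.0441
  4         3.75         2.8932        11.5727          57.8634
  5       503.75       364.2445     1,821.2223      10,927.3340
  Σ                    377.0330     1,852.1582      11,049.0335
P = 377.0330.
Convexity = Σ t(t+1)·PV / [P·(1+y)²] = 11,049.0335 / (377.0330 × 1.138489) = 25.74045.

25.74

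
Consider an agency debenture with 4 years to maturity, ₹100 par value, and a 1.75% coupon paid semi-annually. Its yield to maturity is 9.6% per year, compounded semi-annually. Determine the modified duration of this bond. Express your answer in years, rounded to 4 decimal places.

3.6799 years

Periodic yield y = 0.048. First find Macaulay duration:
  t   CF        PV=CF/(1+0.048)^t    t·PV
  1        0.875         0.8349         0.8349
  2        0.875         0.7967         1.5934
  3        0.875         0.7602         2.2806
  4        0.875         0.7254         2.9015
  5        0.875         0.6922         3.4608
  6        0.875         0.6605         3.9627
  7        0.875         0.6302         4.4114
  8      100.875        69.3255       554.6044
  Σ                     74.4255       574.0496
P = 74.4255; Macaulay duration = 574.0496 / 74.4255 = 7.71307 half-year periods = 3.85654 years.
Modified duration = D_Mac / (1 + y) = 3.85654 / 1.048 = 3.67990 years.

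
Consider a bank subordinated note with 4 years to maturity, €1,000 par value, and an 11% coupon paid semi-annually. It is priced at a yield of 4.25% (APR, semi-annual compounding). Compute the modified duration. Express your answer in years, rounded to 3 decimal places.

Periodic yield y = 0.02125. First find Macaulay duration:
  t   CF        PV=CF/(1+0.02125)^t    t·PV
  1        55.00        53.8556        53.8556
  2        55.00        52.7350       105.4699
  3        55.00        51.6377       154.9130
  4        55.00        50.5632       202.2527
  5        55.00        49.5111       247.5554
  6        55.00        48.4809       290.8851
  7        55.00        47.4721       332.3045
  8     1,055.00       891.6531     7,133.2245
  Σ                  1,245.9084     8,520.4606
P = 1,245.9084; Macaulay duration = 8,520.4606 / 1,245.9084 = 6.83875 half-year periods = 3.41938 years.
Modified duration = D_Mac / (1 + y) = 3.41938 / 1.02125 = 3.34823 years.

3.348 years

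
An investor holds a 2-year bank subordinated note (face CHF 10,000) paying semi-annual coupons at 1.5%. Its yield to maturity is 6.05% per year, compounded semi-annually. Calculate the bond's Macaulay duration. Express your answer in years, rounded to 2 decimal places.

1.98 years

Periodic yield y = 0.03025. Discount each cash flow and weight by its period:
  t   CF        PV=CF/(1+0.03025)^t    t·PV
  1        75.00        72.7979        72.7979
  2        75.00        70.6604       141.3208
  3        75.00        68.5857       205.7570
  4    10,075.00     8,942.8215    35,771.2860
  Σ                  9,154.8654    36,191.1616
Price P = Σ PV = 9,154.8654.
Macaulay duration = Σ(t·PV) / P = 36,191.1616 / 9,154.8654 = 3.95322 half-year periods.
In years: 3.95322 / 2 = 1.97661 years.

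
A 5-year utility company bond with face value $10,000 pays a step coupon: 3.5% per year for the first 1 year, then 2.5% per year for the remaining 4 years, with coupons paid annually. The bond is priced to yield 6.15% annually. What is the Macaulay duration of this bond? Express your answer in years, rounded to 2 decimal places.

4.70 years

Periodic yield y = 0.0615. Discount each cash flow and weight by its year:
  t   CF        PV=CF/(1+0.0615)^t    t·PV
  1       350.00       329.7221       329.7221
  2       250.00       221.8707       443.7415
  3       250.00       209.0162       627.0487
  4       250.00       196.9065       787.6259
  5    10,250.00     7,605.4317    38,027.1587
  Σ                  8,562.9473    40,215.2969
Price P = Σ PV = 8,562.9473.
Macaulay duration = Σ(t·PV) / P = 40,215.2969 / 8,562.9473 = 4.69643 years.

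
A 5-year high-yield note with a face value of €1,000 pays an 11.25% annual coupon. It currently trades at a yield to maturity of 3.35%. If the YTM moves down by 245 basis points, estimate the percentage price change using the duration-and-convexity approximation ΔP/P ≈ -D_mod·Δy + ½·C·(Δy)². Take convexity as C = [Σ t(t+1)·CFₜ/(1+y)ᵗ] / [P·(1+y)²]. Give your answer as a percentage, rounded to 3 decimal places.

+10.683%

With y = 0.0335:
  t   CF        PV=CF/(1+0.0335)^t    t·PV        t(t+1)·PV
  1       112.50       108.8534       108.8534         217.7068
  2       112.50       105.3250       210.6500         631.9501
  3       112.50       101.9110       305.7330       1,222.9320
  4       112.50        98.6076       394.4306       1,972.1530
  5     1,112.50       943.5124     4,717.5620      28,305.3722
  Σ                  1,358.2095     5,737.2291      32,350.1141
P = 1,358.2095; D_Mac = 4.22411 yrs; D_mod = 4.08719 yrs; C = 22.29914.
Duration effect: -4.08719 × (-0.0245) = +0.100136
Convexity effect: 0.5 × 22.29914 × (-0.0245)² = +0.0066925
ΔP/P ≈ +0.100136 + 0.0066925 = +0.106829 = +10.6829%.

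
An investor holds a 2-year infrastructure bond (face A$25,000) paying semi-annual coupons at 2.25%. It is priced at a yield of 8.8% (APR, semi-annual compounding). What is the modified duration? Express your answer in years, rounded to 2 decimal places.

1.88 years

Periodic yield y = 0.044. First find Macaulay duration:
  t   CF        PV=CF/(1+0.044)^t    t·PV
  1       281.25       269.3966       269.3966
  2       281.25       258.0427       516.0853
  3       281.25       247.1673       741.5019
  4    25,281.25    21,281.2213    85,124.8853
  Σ                 22,055.8279    86,651.8692
P = 22,055.8279; Macaulay duration = 86,651.8692 / 22,055.8279 = 3.92875 half-year periods = 1.96438 years.
Modified duration = D_Mac / (1 + y) = 1.96438 / 1.044 = 1.88159 years.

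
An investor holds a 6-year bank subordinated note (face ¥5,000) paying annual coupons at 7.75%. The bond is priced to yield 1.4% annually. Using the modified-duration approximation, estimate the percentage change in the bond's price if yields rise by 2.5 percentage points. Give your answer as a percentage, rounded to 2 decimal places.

-12.76%

Periodic yield y = 0.014. Modified duration first:
  t   CF        PV=CF/(1+0.014)^t    t·PV
  1       387.50       382.1499       382.1499
  2       387.50       376.8737       753.7473
  3       387.50       371.6703     1,115.0109
  4       387.50       366.5387     1,466.1550
  5       387.50       361.4781     1,807.3903
  6     5,387.50     4,956.3225    29,737.9347
  Σ                  6,815.0331    35,262.3880
P = 6,815.0331; D_Mac = 5.17421 yrs; D_mod = 5.17421/(1+0.014) = 5.10277 yrs.
ΔP/P ≈ -D_mod · Δy = -5.10277 × (+0.025) = -0.127569 = -12.7569%.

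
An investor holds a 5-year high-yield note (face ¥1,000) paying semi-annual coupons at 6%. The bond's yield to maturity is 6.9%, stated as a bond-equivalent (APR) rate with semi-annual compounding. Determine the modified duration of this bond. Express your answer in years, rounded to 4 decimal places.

4.2329 years

Periodic yield y = 0.0345. First find Macaulay duration:
  t   CF        PV=CF/(1+0.0345)^t    t·PV
  1        30.00        28.9995        28.9995
  2        30.00        28.0324        56.0648
  3        30.00        27.0975        81.2926
  4        30.00        26.1938       104.7754
  5        30.00        25.3203       126.6015
  6        30.00        24.4759       146.8553
  7        30.00        23.6596       165.6173
  8        30.00        22.8706       182.9647
  9        30.00        22.1079       198.9708
  10    1,030.00       733.7232     7,337.2324
  Σ                    962.4808     8,429.3743
P = 962.4808; Macaulay duration = 8,429.3743 / 962.4808 = 8.75797 half-year periods = 4.37898 years.
Modified duration = D_Mac / (1 + y) = 4.37898 / 1.0345 = 4.23295 years.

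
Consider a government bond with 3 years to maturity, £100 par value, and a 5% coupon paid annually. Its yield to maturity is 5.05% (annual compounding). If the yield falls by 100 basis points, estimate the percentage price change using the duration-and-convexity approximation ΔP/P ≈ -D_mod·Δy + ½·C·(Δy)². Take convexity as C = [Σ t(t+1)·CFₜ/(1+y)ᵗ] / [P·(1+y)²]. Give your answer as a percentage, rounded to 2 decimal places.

With y = 0.0505:
  t   CF        PV=CF/(1+0.0505)^t    t·PV        t(t+1)·PV
  1         5.00         4.7596         4.7596           9.5193
  2         5.00         4.5308         9.0617          27.1850
  3       105.00        90.5735       271.7205       1,086.8819
  Σ                     99.8640       285.5418       1,123.5862
P = 99.8640; D_Mac = 2.85931 yrs; D_mod = 2.72185 yrs; C = 10.19543.
Duration effect: -2.72185 × (-0.01) = +0.027219
Convexity effect: 0.5 × 10.19543 × (-0.01)² = +0.0005098
ΔP/P ≈ +0.027219 + 0.0005098 = +0.027728 = +2.7728%.

+2.77%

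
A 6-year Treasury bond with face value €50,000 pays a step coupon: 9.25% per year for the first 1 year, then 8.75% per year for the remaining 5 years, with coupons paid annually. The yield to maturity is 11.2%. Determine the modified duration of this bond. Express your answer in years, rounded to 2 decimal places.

Periodic yield y = 0.112. First find Macaulay duration:
  t   CF        PV=CF/(1+0.112)^t    t·PV
  1     4,625.00     4,159.1727     4,159.1727
  2     4,375.00     3,538.0868     7,076.1736
  3     4,375.00     3,181.7327     9,545.1982
  4     4,375.00     2,861.2704    11,445.0818
  5     4,375.00     2,573.0849    12,865.4246
  6    54,375.00    28,758.7858   172,552.7149
  Σ                 45,072.1334   217,643.7658
P = 45,072.1334; Macaulay duration = 217,643.7658 / 45,072.1334 = 4.82879 years.
Modified duration = D_Mac / (1 + y) = 4.82879 / 1.112 = 4.34244 years.

4.34 years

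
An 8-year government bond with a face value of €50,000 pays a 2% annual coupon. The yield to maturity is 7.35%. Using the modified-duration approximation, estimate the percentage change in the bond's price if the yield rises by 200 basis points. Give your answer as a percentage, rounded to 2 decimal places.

-13.66%

Periodic yield y = 0.0735. Modified duration first:
  t   CF        PV=CF/(1+0.0735)^t    t·PV
  1     1,000.00       931.5324       931.5324
  2     1,000.00       867.7526     1,735.5051
  3     1,000.00       808.3396     2,425.0188
  4     1,000.00       752.9945     3,011.9780
  5     1,000.00       701.4388     3,507.1938
  6     1,000.00       653.4129     3,920.4774
  7     1,000.00       608.6753     4,260.7269
  8    51,000.00    28,917.0367   231,336.2935
  Σ                 34,241.1826   251,128.7258
P = 34,241.1826; D_Mac = 7.33411 yrs; D_mod = 7.33411/(1+0.0735) = 6.83196 yrs.
ΔP/P ≈ -D_mod · Δy = -6.83196 × (+0.02) = -0.136639 = -13.6639%.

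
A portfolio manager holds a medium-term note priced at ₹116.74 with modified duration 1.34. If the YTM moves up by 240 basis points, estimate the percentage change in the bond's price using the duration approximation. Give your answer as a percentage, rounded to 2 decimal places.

Duration approximation: ΔP/P ≈ -D_mod · Δy = -1.34 × (+0.024) = -0.032160.
As a percentage: -3.2160%.

-3.22%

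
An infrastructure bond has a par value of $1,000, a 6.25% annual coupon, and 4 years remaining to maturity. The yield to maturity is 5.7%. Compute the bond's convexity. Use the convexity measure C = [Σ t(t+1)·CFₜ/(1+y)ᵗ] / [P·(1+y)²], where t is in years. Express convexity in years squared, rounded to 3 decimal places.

15.907

With y = 0.057:
  t   CF        PV=CF/(1+0.057)^t    t·PV        t(t+1)·PV
  1        62.50        59.1296        59.1296         118.2592
  2        62.50        55.9410       111.8820         335.6459
  3        62.50        52.9243       158.7729         635.0915
  4     1,062.50       851.1949     3,404.7794      17,023.8971
  Σ                  1,019.1897     3,734.5639      18,112.8937
P = 1,019.1897.
Convexity = Σ t(t+1)·PV / [P·(1+y)²] = 18,112.8937 / (1,019.1897 × 1.117249) = 15.90680.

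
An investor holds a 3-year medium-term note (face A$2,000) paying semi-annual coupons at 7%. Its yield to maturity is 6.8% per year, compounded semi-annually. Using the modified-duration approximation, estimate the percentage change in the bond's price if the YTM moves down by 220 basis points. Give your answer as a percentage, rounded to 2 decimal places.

Periodic yield y = 0.034. Modified duration first:
  t   CF        PV=CF/(1+0.034)^t    t·PV
  1        70.00        67.6983        67.6983
  2        70.00        65.4722       130.9444
  3        70.00        63.3193       189.9580
  4        70.00        61.2373       244.9491
  5        70.00        59.2237       296.1184
  6     2,070.00     1,693.7414    10,162.4486
  Σ                  2,010.6922    11,092.1168
P = 2,010.6922; D_Mac = 5.51657 half-year periods = 2.75828 yrs; D_mod = 2.75828/(1+0.034) = 2.66759 yrs.
ΔP/P ≈ -D_mod · Δy = -2.66759 × (-0.022) = +0.058687 = +5.8687%.

+5.87%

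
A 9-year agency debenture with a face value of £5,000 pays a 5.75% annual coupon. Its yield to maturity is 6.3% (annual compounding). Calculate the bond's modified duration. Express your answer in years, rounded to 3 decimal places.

Periodic yield y = 0.063. First find Macaulay duration:
  t   CF        PV=CF/(1+0.063)^t    t·PV
  1       287.50       270.4610       270.4610
  2       287.50       254.4318       508.8635
  3       287.50       239.3525       718.0576
  4       287.50       225.1670       900.6681
  5       287.50       211.8222     1,059.1111
  6       287.50       199.2683     1,195.6099
  7       287.50       187.4584     1,312.2091
  8       287.50       176.3485     1,410.7879
  9     5,287.50     3,051.0618    27,459.5559
  Σ                  4,815.3715    34,835.3241
P = 4,815.3715; Macaulay duration = 34,835.3241 / 4,815.3715 = 7.23419 years.
Modified duration = D_Mac / (1 + y) = 7.23419 / 1.063 = 6.80545 years.

6.805 years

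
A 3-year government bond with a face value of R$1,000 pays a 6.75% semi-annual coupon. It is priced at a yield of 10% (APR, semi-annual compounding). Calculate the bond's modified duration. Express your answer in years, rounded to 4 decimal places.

2.6222 years

Periodic yield y = 0.05. First find Macaulay duration:
  t   CF        PV=CF/(1+0.05)^t    t·PV
  1        33.75        32.1429        32.1429
  2        33.75        30.6122        61.2245
  3        33.75        29.1545        87.4636
  4        33.75        27.7662       111.0648
  5        33.75        26.4440       132.2200
  6     1,033.75       771.4002     4,628.4010
  Σ                    917.5200     5,052.5168
P = 917.5200; Macaulay duration = 5,052.5168 / 917.5200 = 5.50671 half-year periods = 2.75336 years.
Modified duration = D_Mac / (1 + y) = 2.75336 / 1.05 = 2.62224 years.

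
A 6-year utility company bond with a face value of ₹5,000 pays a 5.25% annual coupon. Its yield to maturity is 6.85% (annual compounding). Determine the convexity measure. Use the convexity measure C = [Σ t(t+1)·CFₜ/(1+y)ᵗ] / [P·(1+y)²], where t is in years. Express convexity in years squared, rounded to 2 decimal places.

With y = 0.0685:
  t   CF        PV=CF/(1+0.0685)^t    t·PV        t(t+1)·PV
  1       262.50       245.6715       245.6715         491.3430
  2       262.50       229.9219       459.8437       1,379.5311
  3       262.50       215.1819       645.5457       2,582.1827
  4       262.50       201.3869       805.5476       4,027.7379
  5       262.50       188.4763       942.3813       5,654.2881
  6     5,262.50     3,536.2662    21,217.5972     148,523.1803
  Σ                  4,616.9046    24,316.5870     162,658.2631
P = 4,616.9046.
Convexity = Σ t(t+1)·PV / [P·(1+y)²] = 162,658.2631 / (4,616.9046 × 1.141692) = 30.85860.

30.86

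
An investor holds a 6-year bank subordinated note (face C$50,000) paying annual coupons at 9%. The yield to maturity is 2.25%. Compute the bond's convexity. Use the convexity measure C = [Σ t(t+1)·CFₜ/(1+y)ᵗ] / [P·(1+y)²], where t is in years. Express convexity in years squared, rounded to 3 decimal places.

With y = 0.0225:
  t   CF        PV=CF/(1+0.0225)^t    t·PV        t(t+1)·PV
  1     4,500.00     4,400.9780     4,400.9780       8,801.9560
  2     4,500.00     4,304.1350     8,608.2699      25,824.8098
  3     4,500.00     4,209.4229    12,628.2688      50,513.0753
  4     4,500.00     4,116.7951    16,467.1802      82,335.9011
  5     4,500.00     4,026.2054    20,131.0272     120,786.1629
  6    54,500.00    47,688.8228   286,132.9369   2,002,930.5586
  Σ                 68,746.3592   348,368.6610   2,291,192.4636
P = 68,746.3592.
Convexity = Σ t(t+1)·PV / [P·(1+y)²] = 2,291,192.4636 / (68,746.3592 × 1.045506) = 31.87757.

31.878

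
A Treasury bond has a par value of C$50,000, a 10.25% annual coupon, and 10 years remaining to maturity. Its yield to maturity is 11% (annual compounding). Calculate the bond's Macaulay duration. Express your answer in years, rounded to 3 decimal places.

6.624 years

Periodic yield y = 0.11. Discount each cash flow and weight by its year:
  t   CF        PV=CF/(1+0.11)^t    t·PV
  1     5,125.00     4,617.1171     4,617.1171
  2     5,125.00     4,159.5650     8,319.1299
  3     5,125.00     3,747.3558    11,242.0675
  4     5,125.00     3,375.9962    13,503.9850
  5     5,125.00     3,041.4381    15,207.1903
  6     5,125.00     2,740.0343    16,440.2057
  7     5,125.00     2,468.4994    17,279.4955
  8     5,125.00     2,223.8733    17,790.9863
  9     5,125.00     2,003.4895    18,031.4051
  10   55,125.00    19,414.1694   194,141.6939
  Σ                 47,791.5380   316,573.2764
Price P = Σ PV = 47,791.5380.
Macaulay duration = Σ(t·PV) / P = 316,573.2764 / 47,791.5380 = 6.62404 years.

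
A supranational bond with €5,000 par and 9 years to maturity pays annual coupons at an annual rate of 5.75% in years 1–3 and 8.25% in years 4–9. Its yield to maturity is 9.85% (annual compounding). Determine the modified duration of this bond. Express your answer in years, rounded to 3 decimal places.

6.289 years

Periodic yield y = 0.0985. First find Macaulay duration:
  t   CF        PV=CF/(1+0.0985)^t    t·PV
  1       287.50       261.7205       261.7205
  2       287.50       238.2526       476.5053
  3       287.50       216.8891       650.6672
  4       412.50       283.2851     1,133.1403
  5       412.50       257.8836     1,289.4178
  6       412.50       234.7597     1,408.5583
  7       412.50       213.7094     1,495.9655
  8       412.50       194.5465     1,556.3721
  9     5,412.50     2,323.7926    20,914.1331
  Σ                  4,224.8390    29,186.4801
P = 4,224.8390; Macaulay duration = 29,186.4801 / 4,224.8390 = 6.90831 years.
Modified duration = D_Mac / (1 + y) = 6.90831 / 1.0985 = 6.28885 years.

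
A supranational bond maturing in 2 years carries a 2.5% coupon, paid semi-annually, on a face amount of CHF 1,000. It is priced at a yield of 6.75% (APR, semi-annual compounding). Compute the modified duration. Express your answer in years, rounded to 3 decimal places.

1.897 years

Periodic yield y = 0.03375. First find Macaulay duration:
  t   CF        PV=CF/(1+0.03375)^t    t·PV
  1        12.50        12.0919        12.0919
  2        12.50        11.6971        23.3942
  3        12.50        11.3152        33.9457
  4     1,012.50       886.6106     3,546.4426
  Σ                    921.7149     3,615.8744
P = 921.7149; Macaulay duration = 3,615.8744 / 921.7149 = 3.92299 half-year periods = 1.96149 years.
Modified duration = D_Mac / (1 + y) = 1.96149 / 1.03375 = 1.89745 years.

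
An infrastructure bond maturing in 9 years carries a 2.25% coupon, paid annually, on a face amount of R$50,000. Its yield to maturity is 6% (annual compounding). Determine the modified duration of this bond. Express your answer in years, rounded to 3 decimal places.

7.640 years

Periodic yield y = 0.06. First find Macaulay duration:
  t   CF        PV=CF/(1+0.06)^t    t·PV
  1     1,125.00     1,061.3208     1,061.3208
  2     1,125.00     1,001.2460     2,002.4920
  3     1,125.00       944.5717     2,833.7151
  4     1,125.00       891.1054     3,564.4215
  5     1,125.00       840.6654     4,203.3272
  6     1,125.00       793.0806     4,758.4836
  7     1,125.00       748.1893     5,237.3248
  8     1,125.00       705.8389     5,646.7113
  9    51,125.00    30,260.8089   272,347.2805
  Σ                 37,246.8270   301,655.0768
P = 37,246.8270; Macaulay duration = 301,655.0768 / 37,246.8270 = 8.09881 years.
Modified duration = D_Mac / (1 + y) = 8.09881 / 1.06 = 7.64039 years.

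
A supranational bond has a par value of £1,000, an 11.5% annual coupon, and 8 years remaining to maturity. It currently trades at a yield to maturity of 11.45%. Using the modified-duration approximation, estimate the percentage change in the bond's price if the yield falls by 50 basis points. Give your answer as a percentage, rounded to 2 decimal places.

Periodic yield y = 0.1145. Modified duration first:
  t   CF        PV=CF/(1+0.1145)^t    t·PV
  1       115.00       103.1853       103.1853
  2       115.00        92.5844       185.1687
  3       115.00        83.0726       249.2177
  4       115.00        74.5380       298.1519
  5       115.00        66.8802       334.4009
  6       115.00        60.0091       360.0548
  7       115.00        53.8440       376.9080
  8     1,115.00       468.4188     3,747.3501
  Σ                  1,002.5323     5,654.4375
P = 1,002.5323; D_Mac = 5.64016 yrs; D_mod = 5.64016/(1+0.1145) = 5.06070 yrs.
ΔP/P ≈ -D_mod · Δy = -5.06070 × (-0.005) = +0.025304 = +2.5304%.

+2.53%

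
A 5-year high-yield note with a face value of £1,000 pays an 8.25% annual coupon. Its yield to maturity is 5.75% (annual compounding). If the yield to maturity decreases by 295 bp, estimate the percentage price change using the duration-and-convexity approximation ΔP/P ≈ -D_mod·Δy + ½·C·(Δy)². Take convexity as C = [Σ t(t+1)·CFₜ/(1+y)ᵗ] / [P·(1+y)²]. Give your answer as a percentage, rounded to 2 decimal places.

With y = 0.0575:
  t   CF        PV=CF/(1+0.0575)^t    t·PV        t(t+1)·PV
  1        82.50        78.0142        78.0142         156.0284
  2        82.50        73.7723       147.5446         442.6337
  3        82.50        69.7610       209.2831         837.1322
  4        82.50        65.9679       263.8715       1,319.3573
  5     1,082.50       818.5138     4,092.5692      24,555.4151
  Σ                  1,106.0292     4,791.2824      27,310.5667
P = 1,106.0292; D_Mac = 4.33197 yrs; D_mod = 4.09642 yrs; C = 22.08022.
Duration effect: -4.09642 × (-0.0295) = +0.120844
Convexity effect: 0.5 × 22.08022 × (-0.0295)² = +0.0096077
ΔP/P ≈ +0.120844 + 0.0096077 = +0.130452 = +13.0452%.

+13.05%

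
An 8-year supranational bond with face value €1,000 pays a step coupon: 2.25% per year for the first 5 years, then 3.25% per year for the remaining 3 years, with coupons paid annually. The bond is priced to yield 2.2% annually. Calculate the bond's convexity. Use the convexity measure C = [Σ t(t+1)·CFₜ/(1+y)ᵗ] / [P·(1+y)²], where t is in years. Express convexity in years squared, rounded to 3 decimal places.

With y = 0.022:
  t   CF        PV=CF/(1+0.022)^t    t·PV        t(t+1)·PV
  1        22.50        22.0157        22.0157          44.0313
  2        22.50        21.5417        43.0835         129.2504
  3        22.50        21.0780        63.2341         252.9363
  4        22.50        20.6243        82.4971         412.4857
  5        22.50        20.1803       100.9016         605.4096
  6        32.50        28.5219       171.1312       1,197.9185
  7        32.50        27.9079       195.3553       1,562.8422
  8     1,032.50       867.5268     6,940.2143      62,461.9287
  Σ                  1,029.3966     7,618.4327      66,666.8027
P = 1,029.3966.
Convexity = Σ t(t+1)·PV / [P·(1+y)²] = 66,666.8027 / (1,029.3966 × 1.044484) = 62.00477.

62.005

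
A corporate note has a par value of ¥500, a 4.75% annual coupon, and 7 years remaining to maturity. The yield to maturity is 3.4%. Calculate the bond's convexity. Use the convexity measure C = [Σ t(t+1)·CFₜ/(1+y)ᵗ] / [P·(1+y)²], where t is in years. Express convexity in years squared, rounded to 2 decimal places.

44.02

With y = 0.034:
  t   CF        PV=CF/(1+0.034)^t    t·PV        t(t+1)·PV
  1        23.75        22.9691        22.9691          45.9381
  2        23.75        22.2138        44.4276         133.2827
  3        23.75        21.4833        64.4500         257.8002
  4        23.75        20.7769        83.1077         415.5387
  5        23.75        20.0937       100.4687         602.8124
  6        23.75        19.4330       116.5981         816.1870
  7       523.75       414.4577     2,901.2042      23,209.6340
  Σ                    541.4276     3,333.2255      25,481.1931
P = 541.4276.
Convexity = Σ t(t+1)·PV / [P·(1+y)²] = 25,481.1931 / (541.4276 × 1.069156) = 44.01881.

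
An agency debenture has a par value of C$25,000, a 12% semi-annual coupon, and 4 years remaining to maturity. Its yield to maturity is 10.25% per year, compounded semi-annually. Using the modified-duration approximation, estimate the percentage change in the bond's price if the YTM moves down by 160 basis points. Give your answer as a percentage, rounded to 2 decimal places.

+5.04%

Periodic yield y = 0.05125. Modified duration first:
  t   CF        PV=CF/(1+0.05125)^t    t·PV
  1     1,500.00     1,426.8728     1,426.8728
  2     1,500.00     1,357.3106     2,714.6212
  3     1,500.00     1,291.1397     3,873.4191
  4     1,500.00     1,228.1947     4,912.7789
  5     1,500.00     1,168.3184     5,841.5920
  6     1,500.00     1,111.3611     6,668.1668
  7     1,500.00     1,057.1806     7,400.2644
  8    26,500.00    17,766.3332   142,130.6658
  Σ                 26,406.7112   174,968.3809
P = 26,406.7112; D_Mac = 6.62591 half-year periods = 3.31295 yrs; D_mod = 3.31295/(1+0.05125) = 3.15144 yrs.
ΔP/P ≈ -D_mod · Δy = -3.15144 × (-0.016) = +0.050423 = +5.0423%.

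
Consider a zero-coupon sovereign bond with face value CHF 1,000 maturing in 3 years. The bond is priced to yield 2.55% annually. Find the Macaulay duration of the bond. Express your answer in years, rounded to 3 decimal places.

A zero-coupon bond has a single cash flow at maturity, so its Macaulay duration equals its maturity: 3 years.

3.000 years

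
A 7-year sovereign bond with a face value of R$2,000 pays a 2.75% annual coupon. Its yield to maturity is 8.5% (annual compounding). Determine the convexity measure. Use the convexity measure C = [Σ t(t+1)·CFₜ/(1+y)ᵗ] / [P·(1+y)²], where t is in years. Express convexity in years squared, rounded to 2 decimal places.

41.66

With y = 0.085:
  t   CF        PV=CF/(1+0.085)^t    t·PV        t(t+1)·PV
  1        55.00        50.6912        50.6912         101.3825
  2        55.00        46.7200        93.4401         280.3202
  3        55.00        43.0599       129.1798         516.7193
  4        55.00        39.6866       158.7463         793.7317
  5        55.00        36.5775       182.8875       1,097.3249
  6        55.00        33.7120       202.2719       1,415.9032
  7     2,055.00     1,160.9237     8,126.4656      65,011.7244
  Σ                  1,411.3709     8,943.6824      69,217.1063
P = 1,411.3709.
Convexity = Σ t(t+1)·PV / [P·(1+y)²] = 69,217.1063 / (1,411.3709 × 1.177225) = 41.65938.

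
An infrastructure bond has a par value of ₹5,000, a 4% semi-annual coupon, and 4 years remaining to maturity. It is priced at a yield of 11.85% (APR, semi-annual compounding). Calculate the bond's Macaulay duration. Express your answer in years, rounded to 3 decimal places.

Periodic yield y = 0.05925. Discount each cash flow and weight by its period:
  t   CF        PV=CF/(1+0.05925)^t    t·PV
  1       100.00        94.4064        94.4064
  2       100.00        89.1257       178.2514
  3       100.00        84.1404       252.4212
  4       100.00        79.4339       317.7358
  5       100.00        74.9907       374.9537
  6       100.00        70.7961       424.7764
  7       100.00        66.8360       467.8523
  8     5,100.00     3,217.9730    25,743.7839
  Σ                  3,777.7023    27,854.1812
Price P = Σ PV = 3,777.7023.
Macaulay duration = Σ(t·PV) / P = 27,854.1812 / 3,777.7023 = 7.37331 half-year periods.
In years: 7.37331 / 2 = 3.68666 years.

3.687 years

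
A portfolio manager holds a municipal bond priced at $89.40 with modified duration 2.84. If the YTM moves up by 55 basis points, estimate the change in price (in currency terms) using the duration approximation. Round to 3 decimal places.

Duration approximation: ΔP/P ≈ -D_mod · Δy = -2.84 × (+0.0055) = -0.015620.
ΔP ≈ 89.40 × (-0.015620) = -1.396428.

-$1.396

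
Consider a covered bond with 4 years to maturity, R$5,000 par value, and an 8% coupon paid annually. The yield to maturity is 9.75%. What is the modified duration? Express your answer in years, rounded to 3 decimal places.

Periodic yield y = 0.0975. First find Macaulay duration:
  t   CF        PV=CF/(1+0.0975)^t    t·PV
  1       400.00       364.4647       364.4647
  2       400.00       332.0863       664.1726
  3       400.00       302.5843       907.7529
  4     5,400.00     3,721.9938    14,887.9752
  Σ                  4,721.1291    16,824.3653
P = 4,721.1291; Macaulay duration = 16,824.3653 / 4,721.1291 = 3.56363 years.
Modified duration = D_Mac / (1 + y) = 3.56363 / 1.0975 = 3.24704 years.

3.247 years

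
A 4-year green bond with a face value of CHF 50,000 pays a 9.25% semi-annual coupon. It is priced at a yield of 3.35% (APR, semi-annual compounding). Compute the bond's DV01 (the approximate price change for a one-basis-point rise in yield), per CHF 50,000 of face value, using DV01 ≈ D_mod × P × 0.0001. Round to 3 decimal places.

CHF 20.951

Periodic yield y = 0.01675.
  t   CF        PV=CF/(1+0.01675)^t    t·PV
  1     2,312.50     2,274.4037     2,274.4037
  2     2,312.50     2,236.9351     4,473.8701
  3     2,312.50     2,200.0837     6,600.2510
  4     2,312.50     2,163.8394     8,655.3575
  5     2,312.50     2,128.1921    10,640.9607
  6     2,312.50     2,093.1322    12,558.7931
  7     2,312.50     2,058.6498    14,410.5486
  8    52,312.50    45,802.7999   366,422.3990
  Σ                 60,958.0358   426,036.5837
P = 60,958.0358; D_Mac = 6.98901 half-year periods = 3.49451 yrs; D_mod = 3.43694 yrs.
DV01 ≈ 3.43694 × 60,958.0358 × 0.0001 = 20.950902.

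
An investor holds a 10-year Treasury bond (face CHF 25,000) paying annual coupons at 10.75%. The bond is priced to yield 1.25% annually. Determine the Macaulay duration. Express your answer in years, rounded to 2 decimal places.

7.55 years

Periodic yield y = 0.0125. Discount each cash flow and weight by its year:
  t   CF        PV=CF/(1+0.0125)^t    t·PV
  1     2,687.50     2,654.3210     2,654.3210
  2     2,687.50     2,621.5516     5,243.1032
  3     2,687.50     2,589.1868     7,767.5603
  4     2,687.50     2,557.2215    10,228.8860
  5     2,687.50     2,525.6509    12,628.2543
  6     2,687.50     2,494.4700    14,966.8199
  7     2,687.50     2,463.6741    17,245.7184
  8     2,687.50     2,433.2583    19,466.0666
  9     2,687.50     2,403.2181    21,628.9629
  10   27,687.50    24,453.0719   244,530.7189
  Σ                 47,195.6240   356,360.4113
Price P = Σ PV = 47,195.6240.
Macaulay duration = Σ(t·PV) / P = 356,360.4113 / 47,195.6240 = 7.55071 years.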